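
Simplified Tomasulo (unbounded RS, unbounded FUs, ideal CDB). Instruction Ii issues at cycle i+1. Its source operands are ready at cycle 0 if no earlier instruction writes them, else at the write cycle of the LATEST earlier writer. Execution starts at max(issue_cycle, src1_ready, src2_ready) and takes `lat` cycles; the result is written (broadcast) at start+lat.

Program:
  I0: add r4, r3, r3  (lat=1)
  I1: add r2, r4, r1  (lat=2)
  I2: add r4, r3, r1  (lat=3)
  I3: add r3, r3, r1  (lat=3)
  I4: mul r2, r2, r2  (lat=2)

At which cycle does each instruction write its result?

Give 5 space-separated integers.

Answer: 2 4 6 7 7

Derivation:
I0 add r4: issue@1 deps=(None,None) exec_start@1 write@2
I1 add r2: issue@2 deps=(0,None) exec_start@2 write@4
I2 add r4: issue@3 deps=(None,None) exec_start@3 write@6
I3 add r3: issue@4 deps=(None,None) exec_start@4 write@7
I4 mul r2: issue@5 deps=(1,1) exec_start@5 write@7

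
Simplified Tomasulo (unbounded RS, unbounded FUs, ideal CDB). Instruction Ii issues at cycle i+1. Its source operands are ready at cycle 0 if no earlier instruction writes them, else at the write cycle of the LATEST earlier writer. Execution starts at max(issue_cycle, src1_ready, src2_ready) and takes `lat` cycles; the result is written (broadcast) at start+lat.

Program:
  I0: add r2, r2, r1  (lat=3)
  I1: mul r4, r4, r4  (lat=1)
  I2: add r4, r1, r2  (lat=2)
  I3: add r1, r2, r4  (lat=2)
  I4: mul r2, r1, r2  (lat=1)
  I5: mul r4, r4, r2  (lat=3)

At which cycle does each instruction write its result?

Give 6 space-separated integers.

I0 add r2: issue@1 deps=(None,None) exec_start@1 write@4
I1 mul r4: issue@2 deps=(None,None) exec_start@2 write@3
I2 add r4: issue@3 deps=(None,0) exec_start@4 write@6
I3 add r1: issue@4 deps=(0,2) exec_start@6 write@8
I4 mul r2: issue@5 deps=(3,0) exec_start@8 write@9
I5 mul r4: issue@6 deps=(2,4) exec_start@9 write@12

Answer: 4 3 6 8 9 12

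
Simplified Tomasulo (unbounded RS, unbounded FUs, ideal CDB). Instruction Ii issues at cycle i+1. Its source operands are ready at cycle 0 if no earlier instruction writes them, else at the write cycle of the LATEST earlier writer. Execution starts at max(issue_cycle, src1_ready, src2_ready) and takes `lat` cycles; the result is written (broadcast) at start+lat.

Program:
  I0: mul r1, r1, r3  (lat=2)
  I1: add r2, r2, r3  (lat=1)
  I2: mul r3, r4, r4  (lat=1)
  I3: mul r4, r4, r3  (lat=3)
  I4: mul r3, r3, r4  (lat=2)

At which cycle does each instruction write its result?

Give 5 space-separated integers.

I0 mul r1: issue@1 deps=(None,None) exec_start@1 write@3
I1 add r2: issue@2 deps=(None,None) exec_start@2 write@3
I2 mul r3: issue@3 deps=(None,None) exec_start@3 write@4
I3 mul r4: issue@4 deps=(None,2) exec_start@4 write@7
I4 mul r3: issue@5 deps=(2,3) exec_start@7 write@9

Answer: 3 3 4 7 9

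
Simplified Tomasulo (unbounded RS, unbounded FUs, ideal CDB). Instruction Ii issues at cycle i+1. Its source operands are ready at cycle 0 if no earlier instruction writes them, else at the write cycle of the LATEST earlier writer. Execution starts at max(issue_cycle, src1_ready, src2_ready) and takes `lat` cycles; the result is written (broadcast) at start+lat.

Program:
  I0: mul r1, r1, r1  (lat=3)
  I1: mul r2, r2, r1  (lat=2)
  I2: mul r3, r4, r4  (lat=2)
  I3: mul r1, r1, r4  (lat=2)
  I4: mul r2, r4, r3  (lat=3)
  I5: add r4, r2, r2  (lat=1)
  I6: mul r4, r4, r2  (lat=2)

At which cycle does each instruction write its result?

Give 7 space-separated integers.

I0 mul r1: issue@1 deps=(None,None) exec_start@1 write@4
I1 mul r2: issue@2 deps=(None,0) exec_start@4 write@6
I2 mul r3: issue@3 deps=(None,None) exec_start@3 write@5
I3 mul r1: issue@4 deps=(0,None) exec_start@4 write@6
I4 mul r2: issue@5 deps=(None,2) exec_start@5 write@8
I5 add r4: issue@6 deps=(4,4) exec_start@8 write@9
I6 mul r4: issue@7 deps=(5,4) exec_start@9 write@11

Answer: 4 6 5 6 8 9 11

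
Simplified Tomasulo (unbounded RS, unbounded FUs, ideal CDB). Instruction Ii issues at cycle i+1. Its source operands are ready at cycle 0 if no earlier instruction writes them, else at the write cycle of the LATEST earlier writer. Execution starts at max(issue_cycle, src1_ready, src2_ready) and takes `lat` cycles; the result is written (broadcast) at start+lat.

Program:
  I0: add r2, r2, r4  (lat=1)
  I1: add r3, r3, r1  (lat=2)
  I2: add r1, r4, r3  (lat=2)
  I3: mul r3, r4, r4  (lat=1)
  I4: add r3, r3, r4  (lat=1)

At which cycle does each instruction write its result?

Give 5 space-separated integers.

I0 add r2: issue@1 deps=(None,None) exec_start@1 write@2
I1 add r3: issue@2 deps=(None,None) exec_start@2 write@4
I2 add r1: issue@3 deps=(None,1) exec_start@4 write@6
I3 mul r3: issue@4 deps=(None,None) exec_start@4 write@5
I4 add r3: issue@5 deps=(3,None) exec_start@5 write@6

Answer: 2 4 6 5 6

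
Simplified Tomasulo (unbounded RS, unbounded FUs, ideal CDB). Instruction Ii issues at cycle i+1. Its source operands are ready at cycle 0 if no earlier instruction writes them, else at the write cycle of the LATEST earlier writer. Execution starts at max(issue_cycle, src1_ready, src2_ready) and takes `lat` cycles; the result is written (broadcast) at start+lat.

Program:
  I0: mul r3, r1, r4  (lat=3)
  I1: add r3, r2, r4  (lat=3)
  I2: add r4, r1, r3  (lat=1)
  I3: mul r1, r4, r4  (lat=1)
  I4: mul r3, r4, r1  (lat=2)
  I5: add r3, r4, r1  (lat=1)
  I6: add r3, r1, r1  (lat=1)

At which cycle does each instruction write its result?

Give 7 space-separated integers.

Answer: 4 5 6 7 9 8 8

Derivation:
I0 mul r3: issue@1 deps=(None,None) exec_start@1 write@4
I1 add r3: issue@2 deps=(None,None) exec_start@2 write@5
I2 add r4: issue@3 deps=(None,1) exec_start@5 write@6
I3 mul r1: issue@4 deps=(2,2) exec_start@6 write@7
I4 mul r3: issue@5 deps=(2,3) exec_start@7 write@9
I5 add r3: issue@6 deps=(2,3) exec_start@7 write@8
I6 add r3: issue@7 deps=(3,3) exec_start@7 write@8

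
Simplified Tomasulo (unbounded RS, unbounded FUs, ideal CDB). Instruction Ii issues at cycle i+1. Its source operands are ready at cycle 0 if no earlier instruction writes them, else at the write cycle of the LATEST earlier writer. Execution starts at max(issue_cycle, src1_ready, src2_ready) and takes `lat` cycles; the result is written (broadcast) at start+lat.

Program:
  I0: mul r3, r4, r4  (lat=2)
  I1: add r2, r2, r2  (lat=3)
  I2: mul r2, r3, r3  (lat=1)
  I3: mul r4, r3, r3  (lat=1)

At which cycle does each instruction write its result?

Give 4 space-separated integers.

Answer: 3 5 4 5

Derivation:
I0 mul r3: issue@1 deps=(None,None) exec_start@1 write@3
I1 add r2: issue@2 deps=(None,None) exec_start@2 write@5
I2 mul r2: issue@3 deps=(0,0) exec_start@3 write@4
I3 mul r4: issue@4 deps=(0,0) exec_start@4 write@5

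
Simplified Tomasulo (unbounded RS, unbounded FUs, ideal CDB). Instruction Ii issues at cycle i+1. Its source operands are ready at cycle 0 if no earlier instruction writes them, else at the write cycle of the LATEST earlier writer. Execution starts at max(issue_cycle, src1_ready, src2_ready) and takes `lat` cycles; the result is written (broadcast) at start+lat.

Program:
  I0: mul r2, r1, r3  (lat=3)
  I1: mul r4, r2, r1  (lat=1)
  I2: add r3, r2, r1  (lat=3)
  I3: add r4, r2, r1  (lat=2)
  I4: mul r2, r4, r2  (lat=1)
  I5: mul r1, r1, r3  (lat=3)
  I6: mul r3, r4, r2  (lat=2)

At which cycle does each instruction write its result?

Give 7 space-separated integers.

I0 mul r2: issue@1 deps=(None,None) exec_start@1 write@4
I1 mul r4: issue@2 deps=(0,None) exec_start@4 write@5
I2 add r3: issue@3 deps=(0,None) exec_start@4 write@7
I3 add r4: issue@4 deps=(0,None) exec_start@4 write@6
I4 mul r2: issue@5 deps=(3,0) exec_start@6 write@7
I5 mul r1: issue@6 deps=(None,2) exec_start@7 write@10
I6 mul r3: issue@7 deps=(3,4) exec_start@7 write@9

Answer: 4 5 7 6 7 10 9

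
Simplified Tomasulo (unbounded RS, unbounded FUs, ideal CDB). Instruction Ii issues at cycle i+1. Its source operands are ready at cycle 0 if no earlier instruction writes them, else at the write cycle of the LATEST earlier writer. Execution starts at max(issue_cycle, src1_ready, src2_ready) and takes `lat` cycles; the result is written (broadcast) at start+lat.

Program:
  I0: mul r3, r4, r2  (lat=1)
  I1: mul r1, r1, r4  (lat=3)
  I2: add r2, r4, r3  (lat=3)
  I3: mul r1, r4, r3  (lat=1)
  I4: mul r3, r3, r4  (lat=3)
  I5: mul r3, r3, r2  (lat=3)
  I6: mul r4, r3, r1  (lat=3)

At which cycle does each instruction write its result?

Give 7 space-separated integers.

I0 mul r3: issue@1 deps=(None,None) exec_start@1 write@2
I1 mul r1: issue@2 deps=(None,None) exec_start@2 write@5
I2 add r2: issue@3 deps=(None,0) exec_start@3 write@6
I3 mul r1: issue@4 deps=(None,0) exec_start@4 write@5
I4 mul r3: issue@5 deps=(0,None) exec_start@5 write@8
I5 mul r3: issue@6 deps=(4,2) exec_start@8 write@11
I6 mul r4: issue@7 deps=(5,3) exec_start@11 write@14

Answer: 2 5 6 5 8 11 14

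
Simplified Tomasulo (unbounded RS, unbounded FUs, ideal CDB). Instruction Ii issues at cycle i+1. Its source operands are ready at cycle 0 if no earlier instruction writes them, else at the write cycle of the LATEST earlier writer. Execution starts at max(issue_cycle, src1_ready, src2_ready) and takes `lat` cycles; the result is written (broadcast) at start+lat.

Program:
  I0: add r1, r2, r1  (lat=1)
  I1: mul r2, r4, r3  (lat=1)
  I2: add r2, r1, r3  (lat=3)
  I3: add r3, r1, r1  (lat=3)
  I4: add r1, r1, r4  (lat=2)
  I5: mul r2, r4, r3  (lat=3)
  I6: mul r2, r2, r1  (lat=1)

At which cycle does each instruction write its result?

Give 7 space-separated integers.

I0 add r1: issue@1 deps=(None,None) exec_start@1 write@2
I1 mul r2: issue@2 deps=(None,None) exec_start@2 write@3
I2 add r2: issue@3 deps=(0,None) exec_start@3 write@6
I3 add r3: issue@4 deps=(0,0) exec_start@4 write@7
I4 add r1: issue@5 deps=(0,None) exec_start@5 write@7
I5 mul r2: issue@6 deps=(None,3) exec_start@7 write@10
I6 mul r2: issue@7 deps=(5,4) exec_start@10 write@11

Answer: 2 3 6 7 7 10 11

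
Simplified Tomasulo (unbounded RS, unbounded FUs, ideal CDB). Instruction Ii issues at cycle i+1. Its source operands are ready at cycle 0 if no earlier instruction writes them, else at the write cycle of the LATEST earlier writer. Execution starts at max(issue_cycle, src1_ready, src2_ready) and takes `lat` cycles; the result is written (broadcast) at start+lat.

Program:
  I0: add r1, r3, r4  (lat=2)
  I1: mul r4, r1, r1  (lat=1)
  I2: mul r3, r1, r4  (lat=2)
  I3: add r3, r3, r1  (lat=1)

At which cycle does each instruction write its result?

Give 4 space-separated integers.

Answer: 3 4 6 7

Derivation:
I0 add r1: issue@1 deps=(None,None) exec_start@1 write@3
I1 mul r4: issue@2 deps=(0,0) exec_start@3 write@4
I2 mul r3: issue@3 deps=(0,1) exec_start@4 write@6
I3 add r3: issue@4 deps=(2,0) exec_start@6 write@7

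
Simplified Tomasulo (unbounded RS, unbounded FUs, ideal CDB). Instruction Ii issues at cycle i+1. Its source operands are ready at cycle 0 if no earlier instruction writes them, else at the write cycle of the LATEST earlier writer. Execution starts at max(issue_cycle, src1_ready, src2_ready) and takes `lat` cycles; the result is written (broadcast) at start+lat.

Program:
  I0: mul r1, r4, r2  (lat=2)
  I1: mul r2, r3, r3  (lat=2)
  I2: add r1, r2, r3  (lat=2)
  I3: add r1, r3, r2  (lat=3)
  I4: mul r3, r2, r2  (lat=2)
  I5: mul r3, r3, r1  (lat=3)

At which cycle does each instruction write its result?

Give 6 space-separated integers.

I0 mul r1: issue@1 deps=(None,None) exec_start@1 write@3
I1 mul r2: issue@2 deps=(None,None) exec_start@2 write@4
I2 add r1: issue@3 deps=(1,None) exec_start@4 write@6
I3 add r1: issue@4 deps=(None,1) exec_start@4 write@7
I4 mul r3: issue@5 deps=(1,1) exec_start@5 write@7
I5 mul r3: issue@6 deps=(4,3) exec_start@7 write@10

Answer: 3 4 6 7 7 10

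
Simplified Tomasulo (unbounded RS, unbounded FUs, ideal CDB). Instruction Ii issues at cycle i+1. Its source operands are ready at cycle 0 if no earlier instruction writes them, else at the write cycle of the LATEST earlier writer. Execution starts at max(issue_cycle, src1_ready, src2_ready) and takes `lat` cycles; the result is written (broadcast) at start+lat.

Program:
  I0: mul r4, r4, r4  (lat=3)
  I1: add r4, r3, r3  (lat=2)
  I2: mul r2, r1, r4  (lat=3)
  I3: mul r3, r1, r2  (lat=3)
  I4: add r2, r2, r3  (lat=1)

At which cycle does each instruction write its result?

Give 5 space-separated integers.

I0 mul r4: issue@1 deps=(None,None) exec_start@1 write@4
I1 add r4: issue@2 deps=(None,None) exec_start@2 write@4
I2 mul r2: issue@3 deps=(None,1) exec_start@4 write@7
I3 mul r3: issue@4 deps=(None,2) exec_start@7 write@10
I4 add r2: issue@5 deps=(2,3) exec_start@10 write@11

Answer: 4 4 7 10 11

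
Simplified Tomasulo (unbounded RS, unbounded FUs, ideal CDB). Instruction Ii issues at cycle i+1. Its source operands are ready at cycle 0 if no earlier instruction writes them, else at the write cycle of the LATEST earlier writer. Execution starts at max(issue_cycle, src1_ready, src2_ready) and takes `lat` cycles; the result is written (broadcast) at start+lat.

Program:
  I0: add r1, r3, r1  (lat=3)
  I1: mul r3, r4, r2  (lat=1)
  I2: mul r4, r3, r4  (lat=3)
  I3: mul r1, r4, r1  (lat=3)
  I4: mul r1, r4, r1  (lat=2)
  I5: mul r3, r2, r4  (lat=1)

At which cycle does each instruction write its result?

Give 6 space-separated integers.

Answer: 4 3 6 9 11 7

Derivation:
I0 add r1: issue@1 deps=(None,None) exec_start@1 write@4
I1 mul r3: issue@2 deps=(None,None) exec_start@2 write@3
I2 mul r4: issue@3 deps=(1,None) exec_start@3 write@6
I3 mul r1: issue@4 deps=(2,0) exec_start@6 write@9
I4 mul r1: issue@5 deps=(2,3) exec_start@9 write@11
I5 mul r3: issue@6 deps=(None,2) exec_start@6 write@7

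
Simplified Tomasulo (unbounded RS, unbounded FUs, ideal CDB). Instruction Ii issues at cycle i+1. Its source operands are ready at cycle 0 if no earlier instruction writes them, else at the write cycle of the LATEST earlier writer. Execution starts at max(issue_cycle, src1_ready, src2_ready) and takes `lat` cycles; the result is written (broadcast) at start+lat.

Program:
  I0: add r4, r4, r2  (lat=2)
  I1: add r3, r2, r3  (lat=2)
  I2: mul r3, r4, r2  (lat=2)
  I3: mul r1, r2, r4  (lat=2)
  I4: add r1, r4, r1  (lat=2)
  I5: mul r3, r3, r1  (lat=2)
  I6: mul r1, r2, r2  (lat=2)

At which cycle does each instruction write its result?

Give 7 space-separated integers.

I0 add r4: issue@1 deps=(None,None) exec_start@1 write@3
I1 add r3: issue@2 deps=(None,None) exec_start@2 write@4
I2 mul r3: issue@3 deps=(0,None) exec_start@3 write@5
I3 mul r1: issue@4 deps=(None,0) exec_start@4 write@6
I4 add r1: issue@5 deps=(0,3) exec_start@6 write@8
I5 mul r3: issue@6 deps=(2,4) exec_start@8 write@10
I6 mul r1: issue@7 deps=(None,None) exec_start@7 write@9

Answer: 3 4 5 6 8 10 9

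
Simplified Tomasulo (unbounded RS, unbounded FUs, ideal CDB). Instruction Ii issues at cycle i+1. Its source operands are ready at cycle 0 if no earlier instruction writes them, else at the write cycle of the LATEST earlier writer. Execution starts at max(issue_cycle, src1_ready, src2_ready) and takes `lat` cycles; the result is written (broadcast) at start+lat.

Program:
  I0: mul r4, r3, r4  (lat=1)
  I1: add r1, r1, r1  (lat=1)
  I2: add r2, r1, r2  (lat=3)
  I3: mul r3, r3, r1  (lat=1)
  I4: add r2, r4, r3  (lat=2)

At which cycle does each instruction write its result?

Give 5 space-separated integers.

I0 mul r4: issue@1 deps=(None,None) exec_start@1 write@2
I1 add r1: issue@2 deps=(None,None) exec_start@2 write@3
I2 add r2: issue@3 deps=(1,None) exec_start@3 write@6
I3 mul r3: issue@4 deps=(None,1) exec_start@4 write@5
I4 add r2: issue@5 deps=(0,3) exec_start@5 write@7

Answer: 2 3 6 5 7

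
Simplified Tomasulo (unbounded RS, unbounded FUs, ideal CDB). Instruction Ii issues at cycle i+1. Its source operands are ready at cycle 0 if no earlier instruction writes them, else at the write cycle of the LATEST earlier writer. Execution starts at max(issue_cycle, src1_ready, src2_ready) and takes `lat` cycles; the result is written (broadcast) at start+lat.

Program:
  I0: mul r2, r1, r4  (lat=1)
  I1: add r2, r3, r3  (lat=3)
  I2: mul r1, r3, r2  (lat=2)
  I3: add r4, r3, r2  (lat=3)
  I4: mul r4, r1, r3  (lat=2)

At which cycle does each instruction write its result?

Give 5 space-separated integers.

I0 mul r2: issue@1 deps=(None,None) exec_start@1 write@2
I1 add r2: issue@2 deps=(None,None) exec_start@2 write@5
I2 mul r1: issue@3 deps=(None,1) exec_start@5 write@7
I3 add r4: issue@4 deps=(None,1) exec_start@5 write@8
I4 mul r4: issue@5 deps=(2,None) exec_start@7 write@9

Answer: 2 5 7 8 9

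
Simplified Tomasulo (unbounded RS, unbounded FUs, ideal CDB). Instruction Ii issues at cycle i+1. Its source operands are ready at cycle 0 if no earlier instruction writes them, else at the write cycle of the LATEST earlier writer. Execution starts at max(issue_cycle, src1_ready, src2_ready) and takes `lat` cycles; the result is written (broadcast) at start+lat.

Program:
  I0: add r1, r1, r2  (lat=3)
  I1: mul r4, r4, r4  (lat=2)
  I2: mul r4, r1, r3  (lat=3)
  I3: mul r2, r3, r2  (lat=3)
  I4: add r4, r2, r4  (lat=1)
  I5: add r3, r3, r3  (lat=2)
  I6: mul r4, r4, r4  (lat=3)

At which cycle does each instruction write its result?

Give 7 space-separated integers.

Answer: 4 4 7 7 8 8 11

Derivation:
I0 add r1: issue@1 deps=(None,None) exec_start@1 write@4
I1 mul r4: issue@2 deps=(None,None) exec_start@2 write@4
I2 mul r4: issue@3 deps=(0,None) exec_start@4 write@7
I3 mul r2: issue@4 deps=(None,None) exec_start@4 write@7
I4 add r4: issue@5 deps=(3,2) exec_start@7 write@8
I5 add r3: issue@6 deps=(None,None) exec_start@6 write@8
I6 mul r4: issue@7 deps=(4,4) exec_start@8 write@11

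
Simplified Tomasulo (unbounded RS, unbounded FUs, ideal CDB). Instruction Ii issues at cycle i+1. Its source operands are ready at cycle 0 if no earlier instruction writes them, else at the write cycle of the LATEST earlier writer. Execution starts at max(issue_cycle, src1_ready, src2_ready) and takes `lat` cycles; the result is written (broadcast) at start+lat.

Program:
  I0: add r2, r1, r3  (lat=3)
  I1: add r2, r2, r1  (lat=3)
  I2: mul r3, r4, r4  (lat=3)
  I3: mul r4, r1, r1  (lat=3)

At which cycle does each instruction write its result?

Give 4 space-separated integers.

Answer: 4 7 6 7

Derivation:
I0 add r2: issue@1 deps=(None,None) exec_start@1 write@4
I1 add r2: issue@2 deps=(0,None) exec_start@4 write@7
I2 mul r3: issue@3 deps=(None,None) exec_start@3 write@6
I3 mul r4: issue@4 deps=(None,None) exec_start@4 write@7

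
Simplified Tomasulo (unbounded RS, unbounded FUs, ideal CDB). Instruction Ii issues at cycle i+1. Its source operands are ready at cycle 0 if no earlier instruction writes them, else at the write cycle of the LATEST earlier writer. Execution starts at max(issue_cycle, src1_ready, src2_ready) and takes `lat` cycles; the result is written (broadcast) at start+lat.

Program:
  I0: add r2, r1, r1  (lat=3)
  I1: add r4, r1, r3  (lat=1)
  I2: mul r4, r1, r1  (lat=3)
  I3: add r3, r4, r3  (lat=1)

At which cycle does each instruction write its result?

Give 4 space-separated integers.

I0 add r2: issue@1 deps=(None,None) exec_start@1 write@4
I1 add r4: issue@2 deps=(None,None) exec_start@2 write@3
I2 mul r4: issue@3 deps=(None,None) exec_start@3 write@6
I3 add r3: issue@4 deps=(2,None) exec_start@6 write@7

Answer: 4 3 6 7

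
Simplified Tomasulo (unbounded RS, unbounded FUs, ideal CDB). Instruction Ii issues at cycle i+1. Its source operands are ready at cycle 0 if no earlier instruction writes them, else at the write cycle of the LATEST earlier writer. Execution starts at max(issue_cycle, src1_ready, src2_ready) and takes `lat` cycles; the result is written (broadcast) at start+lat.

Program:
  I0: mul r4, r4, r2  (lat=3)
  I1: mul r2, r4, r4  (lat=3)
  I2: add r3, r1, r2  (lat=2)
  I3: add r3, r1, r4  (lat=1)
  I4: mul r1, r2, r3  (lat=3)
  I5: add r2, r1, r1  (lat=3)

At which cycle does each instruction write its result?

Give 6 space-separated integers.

Answer: 4 7 9 5 10 13

Derivation:
I0 mul r4: issue@1 deps=(None,None) exec_start@1 write@4
I1 mul r2: issue@2 deps=(0,0) exec_start@4 write@7
I2 add r3: issue@3 deps=(None,1) exec_start@7 write@9
I3 add r3: issue@4 deps=(None,0) exec_start@4 write@5
I4 mul r1: issue@5 deps=(1,3) exec_start@7 write@10
I5 add r2: issue@6 deps=(4,4) exec_start@10 write@13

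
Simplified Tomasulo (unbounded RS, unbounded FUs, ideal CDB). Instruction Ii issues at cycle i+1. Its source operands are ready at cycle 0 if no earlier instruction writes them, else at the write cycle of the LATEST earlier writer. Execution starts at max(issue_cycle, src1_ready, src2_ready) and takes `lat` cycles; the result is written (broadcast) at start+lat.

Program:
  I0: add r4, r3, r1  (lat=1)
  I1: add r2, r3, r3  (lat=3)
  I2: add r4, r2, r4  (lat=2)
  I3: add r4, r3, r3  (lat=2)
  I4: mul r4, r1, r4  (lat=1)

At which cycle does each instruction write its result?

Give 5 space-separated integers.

I0 add r4: issue@1 deps=(None,None) exec_start@1 write@2
I1 add r2: issue@2 deps=(None,None) exec_start@2 write@5
I2 add r4: issue@3 deps=(1,0) exec_start@5 write@7
I3 add r4: issue@4 deps=(None,None) exec_start@4 write@6
I4 mul r4: issue@5 deps=(None,3) exec_start@6 write@7

Answer: 2 5 7 6 7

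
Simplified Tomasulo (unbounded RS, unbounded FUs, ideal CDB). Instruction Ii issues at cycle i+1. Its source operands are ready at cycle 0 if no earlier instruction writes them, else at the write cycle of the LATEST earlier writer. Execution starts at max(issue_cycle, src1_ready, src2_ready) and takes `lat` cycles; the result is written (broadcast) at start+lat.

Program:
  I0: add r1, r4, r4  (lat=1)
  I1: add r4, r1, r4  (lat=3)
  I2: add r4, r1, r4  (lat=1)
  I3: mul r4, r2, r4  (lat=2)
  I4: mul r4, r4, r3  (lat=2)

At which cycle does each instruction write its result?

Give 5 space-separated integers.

Answer: 2 5 6 8 10

Derivation:
I0 add r1: issue@1 deps=(None,None) exec_start@1 write@2
I1 add r4: issue@2 deps=(0,None) exec_start@2 write@5
I2 add r4: issue@3 deps=(0,1) exec_start@5 write@6
I3 mul r4: issue@4 deps=(None,2) exec_start@6 write@8
I4 mul r4: issue@5 deps=(3,None) exec_start@8 write@10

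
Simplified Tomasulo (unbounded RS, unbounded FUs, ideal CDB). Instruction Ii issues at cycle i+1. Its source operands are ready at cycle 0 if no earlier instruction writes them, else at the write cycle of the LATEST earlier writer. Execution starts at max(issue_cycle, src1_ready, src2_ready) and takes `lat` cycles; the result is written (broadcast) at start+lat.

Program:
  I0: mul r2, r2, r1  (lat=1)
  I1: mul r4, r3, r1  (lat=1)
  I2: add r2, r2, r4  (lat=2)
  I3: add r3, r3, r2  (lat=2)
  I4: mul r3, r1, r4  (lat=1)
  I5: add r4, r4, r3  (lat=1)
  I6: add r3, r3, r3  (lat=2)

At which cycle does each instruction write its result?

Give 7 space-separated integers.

Answer: 2 3 5 7 6 7 9

Derivation:
I0 mul r2: issue@1 deps=(None,None) exec_start@1 write@2
I1 mul r4: issue@2 deps=(None,None) exec_start@2 write@3
I2 add r2: issue@3 deps=(0,1) exec_start@3 write@5
I3 add r3: issue@4 deps=(None,2) exec_start@5 write@7
I4 mul r3: issue@5 deps=(None,1) exec_start@5 write@6
I5 add r4: issue@6 deps=(1,4) exec_start@6 write@7
I6 add r3: issue@7 deps=(4,4) exec_start@7 write@9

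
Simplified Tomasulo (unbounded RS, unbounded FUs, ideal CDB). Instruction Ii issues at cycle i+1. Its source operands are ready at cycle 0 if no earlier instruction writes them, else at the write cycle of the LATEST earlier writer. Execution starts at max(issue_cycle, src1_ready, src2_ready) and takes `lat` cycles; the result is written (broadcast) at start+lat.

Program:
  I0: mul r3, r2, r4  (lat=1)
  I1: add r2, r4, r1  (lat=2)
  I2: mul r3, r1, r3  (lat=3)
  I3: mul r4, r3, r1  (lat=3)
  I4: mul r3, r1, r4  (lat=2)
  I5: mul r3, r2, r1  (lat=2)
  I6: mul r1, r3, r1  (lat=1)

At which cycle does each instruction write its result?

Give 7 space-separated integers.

I0 mul r3: issue@1 deps=(None,None) exec_start@1 write@2
I1 add r2: issue@2 deps=(None,None) exec_start@2 write@4
I2 mul r3: issue@3 deps=(None,0) exec_start@3 write@6
I3 mul r4: issue@4 deps=(2,None) exec_start@6 write@9
I4 mul r3: issue@5 deps=(None,3) exec_start@9 write@11
I5 mul r3: issue@6 deps=(1,None) exec_start@6 write@8
I6 mul r1: issue@7 deps=(5,None) exec_start@8 write@9

Answer: 2 4 6 9 11 8 9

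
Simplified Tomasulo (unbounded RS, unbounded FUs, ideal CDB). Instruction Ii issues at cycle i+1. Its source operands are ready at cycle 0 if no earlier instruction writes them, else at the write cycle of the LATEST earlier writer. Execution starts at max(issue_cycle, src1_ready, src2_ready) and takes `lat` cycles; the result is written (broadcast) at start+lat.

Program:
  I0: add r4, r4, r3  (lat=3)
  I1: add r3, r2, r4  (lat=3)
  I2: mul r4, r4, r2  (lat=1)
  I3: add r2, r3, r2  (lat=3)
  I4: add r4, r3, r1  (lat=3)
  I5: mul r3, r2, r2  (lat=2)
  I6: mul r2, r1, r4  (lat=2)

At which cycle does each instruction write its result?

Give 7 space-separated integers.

Answer: 4 7 5 10 10 12 12

Derivation:
I0 add r4: issue@1 deps=(None,None) exec_start@1 write@4
I1 add r3: issue@2 deps=(None,0) exec_start@4 write@7
I2 mul r4: issue@3 deps=(0,None) exec_start@4 write@5
I3 add r2: issue@4 deps=(1,None) exec_start@7 write@10
I4 add r4: issue@5 deps=(1,None) exec_start@7 write@10
I5 mul r3: issue@6 deps=(3,3) exec_start@10 write@12
I6 mul r2: issue@7 deps=(None,4) exec_start@10 write@12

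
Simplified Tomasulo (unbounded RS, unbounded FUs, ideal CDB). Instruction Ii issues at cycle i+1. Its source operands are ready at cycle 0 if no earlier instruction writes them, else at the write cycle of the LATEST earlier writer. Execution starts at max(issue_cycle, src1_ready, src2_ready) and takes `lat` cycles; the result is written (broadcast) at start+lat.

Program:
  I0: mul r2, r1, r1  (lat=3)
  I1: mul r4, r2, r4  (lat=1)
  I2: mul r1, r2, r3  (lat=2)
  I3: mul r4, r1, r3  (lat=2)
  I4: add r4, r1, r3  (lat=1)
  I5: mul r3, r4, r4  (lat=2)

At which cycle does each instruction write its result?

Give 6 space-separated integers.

I0 mul r2: issue@1 deps=(None,None) exec_start@1 write@4
I1 mul r4: issue@2 deps=(0,None) exec_start@4 write@5
I2 mul r1: issue@3 deps=(0,None) exec_start@4 write@6
I3 mul r4: issue@4 deps=(2,None) exec_start@6 write@8
I4 add r4: issue@5 deps=(2,None) exec_start@6 write@7
I5 mul r3: issue@6 deps=(4,4) exec_start@7 write@9

Answer: 4 5 6 8 7 9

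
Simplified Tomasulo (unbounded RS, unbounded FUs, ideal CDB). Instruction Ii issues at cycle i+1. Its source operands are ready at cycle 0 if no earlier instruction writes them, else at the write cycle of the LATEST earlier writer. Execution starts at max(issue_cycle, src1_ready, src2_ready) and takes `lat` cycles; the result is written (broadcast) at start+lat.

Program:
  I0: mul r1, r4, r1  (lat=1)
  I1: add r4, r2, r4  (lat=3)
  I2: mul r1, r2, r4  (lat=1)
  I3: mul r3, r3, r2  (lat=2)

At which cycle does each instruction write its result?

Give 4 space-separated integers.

I0 mul r1: issue@1 deps=(None,None) exec_start@1 write@2
I1 add r4: issue@2 deps=(None,None) exec_start@2 write@5
I2 mul r1: issue@3 deps=(None,1) exec_start@5 write@6
I3 mul r3: issue@4 deps=(None,None) exec_start@4 write@6

Answer: 2 5 6 6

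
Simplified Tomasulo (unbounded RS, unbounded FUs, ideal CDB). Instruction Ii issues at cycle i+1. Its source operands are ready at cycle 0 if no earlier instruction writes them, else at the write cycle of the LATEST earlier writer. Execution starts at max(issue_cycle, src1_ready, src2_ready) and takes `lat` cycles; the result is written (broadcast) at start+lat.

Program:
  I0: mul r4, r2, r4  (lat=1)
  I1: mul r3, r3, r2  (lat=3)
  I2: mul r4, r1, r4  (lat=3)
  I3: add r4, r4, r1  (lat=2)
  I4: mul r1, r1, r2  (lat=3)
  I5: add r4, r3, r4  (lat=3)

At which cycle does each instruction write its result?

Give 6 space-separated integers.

I0 mul r4: issue@1 deps=(None,None) exec_start@1 write@2
I1 mul r3: issue@2 deps=(None,None) exec_start@2 write@5
I2 mul r4: issue@3 deps=(None,0) exec_start@3 write@6
I3 add r4: issue@4 deps=(2,None) exec_start@6 write@8
I4 mul r1: issue@5 deps=(None,None) exec_start@5 write@8
I5 add r4: issue@6 deps=(1,3) exec_start@8 write@11

Answer: 2 5 6 8 8 11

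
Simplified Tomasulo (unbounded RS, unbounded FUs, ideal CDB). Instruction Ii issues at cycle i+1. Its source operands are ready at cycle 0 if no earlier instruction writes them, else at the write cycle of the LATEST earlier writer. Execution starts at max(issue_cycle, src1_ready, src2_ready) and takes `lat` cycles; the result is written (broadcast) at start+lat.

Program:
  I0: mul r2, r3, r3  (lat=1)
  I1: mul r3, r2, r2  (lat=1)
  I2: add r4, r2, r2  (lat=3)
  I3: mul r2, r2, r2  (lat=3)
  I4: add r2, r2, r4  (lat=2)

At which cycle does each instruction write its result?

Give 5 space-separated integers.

Answer: 2 3 6 7 9

Derivation:
I0 mul r2: issue@1 deps=(None,None) exec_start@1 write@2
I1 mul r3: issue@2 deps=(0,0) exec_start@2 write@3
I2 add r4: issue@3 deps=(0,0) exec_start@3 write@6
I3 mul r2: issue@4 deps=(0,0) exec_start@4 write@7
I4 add r2: issue@5 deps=(3,2) exec_start@7 write@9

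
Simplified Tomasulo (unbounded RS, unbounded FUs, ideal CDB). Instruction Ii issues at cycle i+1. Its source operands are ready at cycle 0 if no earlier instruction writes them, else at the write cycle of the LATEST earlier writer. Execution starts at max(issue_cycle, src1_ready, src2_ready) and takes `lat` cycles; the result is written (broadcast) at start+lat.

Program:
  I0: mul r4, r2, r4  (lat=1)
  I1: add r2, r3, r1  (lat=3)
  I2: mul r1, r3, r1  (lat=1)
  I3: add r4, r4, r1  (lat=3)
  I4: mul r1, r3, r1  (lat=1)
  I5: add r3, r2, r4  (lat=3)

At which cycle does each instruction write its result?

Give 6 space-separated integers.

I0 mul r4: issue@1 deps=(None,None) exec_start@1 write@2
I1 add r2: issue@2 deps=(None,None) exec_start@2 write@5
I2 mul r1: issue@3 deps=(None,None) exec_start@3 write@4
I3 add r4: issue@4 deps=(0,2) exec_start@4 write@7
I4 mul r1: issue@5 deps=(None,2) exec_start@5 write@6
I5 add r3: issue@6 deps=(1,3) exec_start@7 write@10

Answer: 2 5 4 7 6 10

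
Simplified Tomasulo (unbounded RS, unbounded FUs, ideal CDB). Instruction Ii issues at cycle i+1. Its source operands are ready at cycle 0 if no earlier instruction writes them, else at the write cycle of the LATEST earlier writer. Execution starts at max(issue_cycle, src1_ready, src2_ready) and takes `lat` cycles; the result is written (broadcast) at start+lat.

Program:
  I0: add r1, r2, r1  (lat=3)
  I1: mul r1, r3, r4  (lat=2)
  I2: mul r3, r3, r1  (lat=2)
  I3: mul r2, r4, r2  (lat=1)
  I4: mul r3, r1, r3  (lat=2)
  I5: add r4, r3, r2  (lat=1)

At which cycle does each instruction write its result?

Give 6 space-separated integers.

Answer: 4 4 6 5 8 9

Derivation:
I0 add r1: issue@1 deps=(None,None) exec_start@1 write@4
I1 mul r1: issue@2 deps=(None,None) exec_start@2 write@4
I2 mul r3: issue@3 deps=(None,1) exec_start@4 write@6
I3 mul r2: issue@4 deps=(None,None) exec_start@4 write@5
I4 mul r3: issue@5 deps=(1,2) exec_start@6 write@8
I5 add r4: issue@6 deps=(4,3) exec_start@8 write@9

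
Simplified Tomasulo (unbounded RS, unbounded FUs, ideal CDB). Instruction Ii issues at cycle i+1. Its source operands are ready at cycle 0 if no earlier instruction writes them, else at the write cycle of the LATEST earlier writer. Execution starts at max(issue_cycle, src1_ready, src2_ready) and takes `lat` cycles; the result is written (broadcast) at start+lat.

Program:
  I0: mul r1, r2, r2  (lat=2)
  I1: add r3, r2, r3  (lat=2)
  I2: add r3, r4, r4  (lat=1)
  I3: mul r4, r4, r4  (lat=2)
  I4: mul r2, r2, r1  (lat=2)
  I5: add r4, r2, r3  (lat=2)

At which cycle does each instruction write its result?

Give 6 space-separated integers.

Answer: 3 4 4 6 7 9

Derivation:
I0 mul r1: issue@1 deps=(None,None) exec_start@1 write@3
I1 add r3: issue@2 deps=(None,None) exec_start@2 write@4
I2 add r3: issue@3 deps=(None,None) exec_start@3 write@4
I3 mul r4: issue@4 deps=(None,None) exec_start@4 write@6
I4 mul r2: issue@5 deps=(None,0) exec_start@5 write@7
I5 add r4: issue@6 deps=(4,2) exec_start@7 write@9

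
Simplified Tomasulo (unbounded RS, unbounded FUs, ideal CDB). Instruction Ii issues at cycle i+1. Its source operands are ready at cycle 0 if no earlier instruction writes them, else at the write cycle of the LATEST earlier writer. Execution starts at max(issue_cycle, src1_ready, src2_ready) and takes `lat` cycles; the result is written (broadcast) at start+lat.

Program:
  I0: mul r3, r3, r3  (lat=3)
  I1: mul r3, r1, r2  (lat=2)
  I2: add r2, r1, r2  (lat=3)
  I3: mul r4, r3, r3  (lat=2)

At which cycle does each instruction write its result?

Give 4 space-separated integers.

I0 mul r3: issue@1 deps=(None,None) exec_start@1 write@4
I1 mul r3: issue@2 deps=(None,None) exec_start@2 write@4
I2 add r2: issue@3 deps=(None,None) exec_start@3 write@6
I3 mul r4: issue@4 deps=(1,1) exec_start@4 write@6

Answer: 4 4 6 6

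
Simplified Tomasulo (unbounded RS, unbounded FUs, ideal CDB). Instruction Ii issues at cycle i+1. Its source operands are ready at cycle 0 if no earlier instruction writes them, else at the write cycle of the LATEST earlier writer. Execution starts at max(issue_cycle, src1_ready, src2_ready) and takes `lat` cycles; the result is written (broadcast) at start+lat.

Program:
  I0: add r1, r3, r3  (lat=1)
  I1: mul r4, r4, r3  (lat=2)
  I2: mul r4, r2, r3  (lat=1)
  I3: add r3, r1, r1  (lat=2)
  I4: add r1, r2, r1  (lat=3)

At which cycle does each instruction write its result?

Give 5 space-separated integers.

I0 add r1: issue@1 deps=(None,None) exec_start@1 write@2
I1 mul r4: issue@2 deps=(None,None) exec_start@2 write@4
I2 mul r4: issue@3 deps=(None,None) exec_start@3 write@4
I3 add r3: issue@4 deps=(0,0) exec_start@4 write@6
I4 add r1: issue@5 deps=(None,0) exec_start@5 write@8

Answer: 2 4 4 6 8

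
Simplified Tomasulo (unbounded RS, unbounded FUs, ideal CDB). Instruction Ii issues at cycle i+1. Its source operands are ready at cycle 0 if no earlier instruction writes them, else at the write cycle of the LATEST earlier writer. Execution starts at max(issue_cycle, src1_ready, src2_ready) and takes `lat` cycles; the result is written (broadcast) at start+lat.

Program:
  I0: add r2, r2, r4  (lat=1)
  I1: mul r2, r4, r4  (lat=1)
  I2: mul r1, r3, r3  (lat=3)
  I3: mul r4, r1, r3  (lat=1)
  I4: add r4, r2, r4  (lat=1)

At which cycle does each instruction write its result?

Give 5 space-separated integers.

Answer: 2 3 6 7 8

Derivation:
I0 add r2: issue@1 deps=(None,None) exec_start@1 write@2
I1 mul r2: issue@2 deps=(None,None) exec_start@2 write@3
I2 mul r1: issue@3 deps=(None,None) exec_start@3 write@6
I3 mul r4: issue@4 deps=(2,None) exec_start@6 write@7
I4 add r4: issue@5 deps=(1,3) exec_start@7 write@8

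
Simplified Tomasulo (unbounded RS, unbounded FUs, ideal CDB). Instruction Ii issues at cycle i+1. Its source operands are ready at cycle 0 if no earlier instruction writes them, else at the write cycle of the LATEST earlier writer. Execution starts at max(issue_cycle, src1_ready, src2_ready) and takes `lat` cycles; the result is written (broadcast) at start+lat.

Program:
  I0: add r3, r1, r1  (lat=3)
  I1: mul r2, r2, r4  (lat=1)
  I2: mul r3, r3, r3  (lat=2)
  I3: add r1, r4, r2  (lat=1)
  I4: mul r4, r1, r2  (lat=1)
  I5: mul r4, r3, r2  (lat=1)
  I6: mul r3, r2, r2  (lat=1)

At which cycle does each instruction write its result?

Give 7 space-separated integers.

I0 add r3: issue@1 deps=(None,None) exec_start@1 write@4
I1 mul r2: issue@2 deps=(None,None) exec_start@2 write@3
I2 mul r3: issue@3 deps=(0,0) exec_start@4 write@6
I3 add r1: issue@4 deps=(None,1) exec_start@4 write@5
I4 mul r4: issue@5 deps=(3,1) exec_start@5 write@6
I5 mul r4: issue@6 deps=(2,1) exec_start@6 write@7
I6 mul r3: issue@7 deps=(1,1) exec_start@7 write@8

Answer: 4 3 6 5 6 7 8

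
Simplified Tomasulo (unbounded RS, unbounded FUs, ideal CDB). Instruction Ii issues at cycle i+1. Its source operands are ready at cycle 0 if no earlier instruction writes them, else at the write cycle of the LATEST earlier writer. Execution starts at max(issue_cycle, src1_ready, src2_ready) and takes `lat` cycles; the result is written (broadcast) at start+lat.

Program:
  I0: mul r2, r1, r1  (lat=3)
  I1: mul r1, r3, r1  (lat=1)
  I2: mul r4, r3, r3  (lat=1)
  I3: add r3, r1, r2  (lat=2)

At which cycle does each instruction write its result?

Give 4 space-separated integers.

Answer: 4 3 4 6

Derivation:
I0 mul r2: issue@1 deps=(None,None) exec_start@1 write@4
I1 mul r1: issue@2 deps=(None,None) exec_start@2 write@3
I2 mul r4: issue@3 deps=(None,None) exec_start@3 write@4
I3 add r3: issue@4 deps=(1,0) exec_start@4 write@6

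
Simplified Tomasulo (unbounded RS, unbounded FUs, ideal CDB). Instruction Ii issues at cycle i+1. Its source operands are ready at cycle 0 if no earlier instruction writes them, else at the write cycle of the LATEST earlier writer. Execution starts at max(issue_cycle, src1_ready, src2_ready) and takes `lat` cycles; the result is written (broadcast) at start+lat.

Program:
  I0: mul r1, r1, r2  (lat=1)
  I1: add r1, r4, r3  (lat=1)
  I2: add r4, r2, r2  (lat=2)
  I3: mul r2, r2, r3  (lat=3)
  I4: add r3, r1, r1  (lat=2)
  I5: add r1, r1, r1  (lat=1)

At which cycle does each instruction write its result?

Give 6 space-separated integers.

I0 mul r1: issue@1 deps=(None,None) exec_start@1 write@2
I1 add r1: issue@2 deps=(None,None) exec_start@2 write@3
I2 add r4: issue@3 deps=(None,None) exec_start@3 write@5
I3 mul r2: issue@4 deps=(None,None) exec_start@4 write@7
I4 add r3: issue@5 deps=(1,1) exec_start@5 write@7
I5 add r1: issue@6 deps=(1,1) exec_start@6 write@7

Answer: 2 3 5 7 7 7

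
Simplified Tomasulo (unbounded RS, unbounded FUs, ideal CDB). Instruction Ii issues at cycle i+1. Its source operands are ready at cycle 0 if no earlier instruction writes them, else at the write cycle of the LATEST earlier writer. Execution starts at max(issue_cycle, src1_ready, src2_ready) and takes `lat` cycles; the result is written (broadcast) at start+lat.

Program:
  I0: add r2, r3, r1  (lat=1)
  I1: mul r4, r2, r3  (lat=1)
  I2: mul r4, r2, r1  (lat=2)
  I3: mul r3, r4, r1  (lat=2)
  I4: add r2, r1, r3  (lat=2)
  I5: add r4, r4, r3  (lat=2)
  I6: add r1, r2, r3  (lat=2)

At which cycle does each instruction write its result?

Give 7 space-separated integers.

I0 add r2: issue@1 deps=(None,None) exec_start@1 write@2
I1 mul r4: issue@2 deps=(0,None) exec_start@2 write@3
I2 mul r4: issue@3 deps=(0,None) exec_start@3 write@5
I3 mul r3: issue@4 deps=(2,None) exec_start@5 write@7
I4 add r2: issue@5 deps=(None,3) exec_start@7 write@9
I5 add r4: issue@6 deps=(2,3) exec_start@7 write@9
I6 add r1: issue@7 deps=(4,3) exec_start@9 write@11

Answer: 2 3 5 7 9 9 11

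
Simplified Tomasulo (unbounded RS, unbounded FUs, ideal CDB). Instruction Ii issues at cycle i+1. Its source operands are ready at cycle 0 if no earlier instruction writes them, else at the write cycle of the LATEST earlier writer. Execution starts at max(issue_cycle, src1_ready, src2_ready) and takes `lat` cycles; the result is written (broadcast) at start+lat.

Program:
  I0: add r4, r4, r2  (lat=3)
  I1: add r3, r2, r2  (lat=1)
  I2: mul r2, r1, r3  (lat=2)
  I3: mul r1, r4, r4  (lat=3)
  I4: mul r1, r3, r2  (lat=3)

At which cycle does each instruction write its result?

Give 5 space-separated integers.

I0 add r4: issue@1 deps=(None,None) exec_start@1 write@4
I1 add r3: issue@2 deps=(None,None) exec_start@2 write@3
I2 mul r2: issue@3 deps=(None,1) exec_start@3 write@5
I3 mul r1: issue@4 deps=(0,0) exec_start@4 write@7
I4 mul r1: issue@5 deps=(1,2) exec_start@5 write@8

Answer: 4 3 5 7 8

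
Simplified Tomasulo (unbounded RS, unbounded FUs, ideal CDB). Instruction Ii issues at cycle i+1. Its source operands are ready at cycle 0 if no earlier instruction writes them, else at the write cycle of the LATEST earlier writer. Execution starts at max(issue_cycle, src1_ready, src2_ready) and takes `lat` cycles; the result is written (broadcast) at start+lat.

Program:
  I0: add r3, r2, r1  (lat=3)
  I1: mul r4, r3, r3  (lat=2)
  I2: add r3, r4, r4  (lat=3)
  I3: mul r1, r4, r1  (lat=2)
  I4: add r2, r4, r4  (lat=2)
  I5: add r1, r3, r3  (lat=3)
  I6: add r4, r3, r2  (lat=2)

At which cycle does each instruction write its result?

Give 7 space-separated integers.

I0 add r3: issue@1 deps=(None,None) exec_start@1 write@4
I1 mul r4: issue@2 deps=(0,0) exec_start@4 write@6
I2 add r3: issue@3 deps=(1,1) exec_start@6 write@9
I3 mul r1: issue@4 deps=(1,None) exec_start@6 write@8
I4 add r2: issue@5 deps=(1,1) exec_start@6 write@8
I5 add r1: issue@6 deps=(2,2) exec_start@9 write@12
I6 add r4: issue@7 deps=(2,4) exec_start@9 write@11

Answer: 4 6 9 8 8 12 11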